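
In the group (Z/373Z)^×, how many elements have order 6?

φ(373) = 373 − 1 = 372 = 2^2 · 3 · 31.
In a cyclic group of order 372, there are φ(d) elements of order d for each divisor d of 372, and zero for non-divisors.
6 = 2 · 3 divides 372, and φ(6) = 2.

2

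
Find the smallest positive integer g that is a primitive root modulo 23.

5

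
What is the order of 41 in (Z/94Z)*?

By Lagrange's theorem, ord_94(41) divides φ(94) = φ(2)·φ(47) = 1·46 = 46 = 2 · 23.
Divisors of 46: 1, 2, 23, 46.
Test each divisor d:
41^1 ≡ 41
41^2 ≡ 83
41^23 ≡ 93
41^46 ≡ 1
So ord_94(41) = 46.

46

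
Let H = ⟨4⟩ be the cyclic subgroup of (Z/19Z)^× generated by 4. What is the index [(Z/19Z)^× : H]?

2

The order of 4 must divide φ(19) = 19 − 1 = 18 = 2 · 3^2.
Divisors of 18: 1, 2, 3, 6, 9, 18.
Check 4^d mod 19 for each divisor in increasing order:
4^1 ≡ 4 (mod 19)
4^2 ≡ 16 (mod 19)
4^3 ≡ 7 (mod 19)
4^6 ≡ 11 (mod 19)
4^9 ≡ 1 (mod 19) ✓
Thus |⟨4⟩| = ord(4) = 9.
[(Z/19Z)^× : ⟨4⟩] = 18/9 = 2.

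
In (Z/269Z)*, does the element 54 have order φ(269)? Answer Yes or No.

φ(269) = 269 − 1 = 268 = 2^2 · 67.
Test 54^(268/q) mod 269 for each prime factor q of 268:
54^134 ≡ 1 (mod 269)  [q = 2: ≡ 1 ✗]
54^4 ≡ 235 (mod 269)  [q = 67: ≢ 1 ✓]
54^134 ≡ 1 shows ord(54) | 134, strictly less than φ(269); not a primitive root.

No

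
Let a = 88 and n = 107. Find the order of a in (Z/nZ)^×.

106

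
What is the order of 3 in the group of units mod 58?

28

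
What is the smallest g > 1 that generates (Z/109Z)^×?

6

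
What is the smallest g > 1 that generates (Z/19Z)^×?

φ(19) = 19 − 1 = 18 = 2 · 3^2.
g is a primitive root iff g^(18/q) ≢ 1 (mod 19) for each prime q ∈ {2, 3}.
g = 2: 2^9 ≡ 18; 2^6 ≡ 7 — none is 1, so 2 is a primitive root.
So 2 is the smallest generator of (Z/19Z)^×.

2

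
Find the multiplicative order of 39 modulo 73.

ord(39) | φ(73) = 73 − 1 = 72 = 2^3 · 3^2.
Divisors of 72: 1, 2, 3, 4, 6, 8, 9, 12, 18, 24, 36, 72.
Test each divisor d:
39^1 ≡ 39
39^2 ≡ 61
39^3 ≡ 43
39^4 ≡ 71
39^6 ≡ 24
39^8 ≡ 4
39^9 ≡ 10
39^12 ≡ 65
39^18 ≡ 27
39^24 ≡ 64
39^36 ≡ 72
39^72 ≡ 1
Hence ord(39) = 72.

72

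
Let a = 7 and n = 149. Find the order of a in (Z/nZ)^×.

74

ord(7) | φ(149) = 149 − 1 = 148 = 2^2 · 37.
Divisors of 148: 1, 2, 4, 37, 74, 148.
Check 7^d mod 149 for each divisor in increasing order:
7^1 ≡ 7
7^2 ≡ 49
7^4 ≡ 17
7^37 ≡ 148
7^74 ≡ 1
The smallest such exponent is 74, so the order of 7 is 74.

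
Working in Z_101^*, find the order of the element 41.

20

ord(41) | φ(101) = 101 − 1 = 100 = 2^2 · 5^2.
Divisors of 100: 1, 2, 4, 5, 10, 20, 25, 50, 100.
Test each divisor d:
41^1 ≡ 41
41^2 ≡ 65
41^4 ≡ 84
41^5 ≡ 10
41^10 ≡ 100
41^20 ≡ 1
So ord_101(41) = 20.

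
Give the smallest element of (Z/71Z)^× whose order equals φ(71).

7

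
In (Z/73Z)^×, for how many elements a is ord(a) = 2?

φ(73) = 73 − 1 = 72 = 2^3 · 3^2.
In a cyclic group of order 72, there are φ(d) elements of order d for each divisor d of 72, and zero for non-divisors.
2 | 72, and φ(2) = 2 − 1 = 1.

1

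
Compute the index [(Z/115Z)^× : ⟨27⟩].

2

By Lagrange's theorem, ord_115(27) divides φ(115) = φ(5·23) = (5−1)·(23−1) = 4·22 = 88 = 2^3 · 11.
Divisors of 88: 1, 2, 4, 8, 11, 22, 44, 88.
Compute 27^d (mod 115) for the divisors d until we hit 1:
27^1 ≡ 27 (mod 115)
27^2 ≡ 39 (mod 115)
27^4 ≡ 26 (mod 115)
27^8 ≡ 101 (mod 115)
27^11 ≡ 93 (mod 115)
27^22 ≡ 24 (mod 115)
27^44 ≡ 1 (mod 115) ✓
Thus |⟨27⟩| = ord(27) = 44.
The index is φ(115) / ord(27) = 88 / 44 = 2.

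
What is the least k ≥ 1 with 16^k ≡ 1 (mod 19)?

By Lagrange's theorem, ord_19(16) divides φ(19) = 19 − 1 = 18 = 2 · 3^2.
Divisors of 18: 1, 2, 3, 6, 9, 18.
Check 16^d mod 19 for each divisor in increasing order:
16^1 ≡ 16 (mod 19)
16^2 ≡ 9 (mod 19)
16^3 ≡ 11 (mod 19)
16^6 ≡ 7 (mod 19)
16^9 ≡ 1 (mod 19) ✓
Hence ord(16) = 9.

9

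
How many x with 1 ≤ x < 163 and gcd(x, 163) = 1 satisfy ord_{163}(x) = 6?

2

φ(163) = 163 − 1 = 162 = 2 · 3^4.
Since (Z/163Z)^× is cyclic of order 162, the number of elements of order d is φ(d) when d | 162 and 0 otherwise.
6 = 2 · 3 divides 162, and φ(6) = 2.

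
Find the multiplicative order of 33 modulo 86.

42

ord(33) | φ(86) = φ(2)·φ(43) = 1·42 = 42 = 2 · 3 · 7.
Divisors of 42: 1, 2, 3, 6, 7, 14, 21, 42.
Test each divisor d:
33^1 ≡ 33 (mod 86)
33^2 ≡ 57 (mod 86)
33^3 ≡ 75 (mod 86)
33^6 ≡ 35 (mod 86)
33^7 ≡ 37 (mod 86)
33^14 ≡ 79 (mod 86)
33^21 ≡ 85 (mod 86)
33^42 ≡ 1 (mod 86) ✓
So ord_86(33) = 42.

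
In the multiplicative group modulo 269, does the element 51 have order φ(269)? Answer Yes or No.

φ(269) = 269 − 1 = 268 = 2^2 · 67.
51 is a primitive root mod 269 iff 51^(φ(269)/q) ≢ 1 for every prime q | φ(269), i.e. q ∈ {2, 67}.
51^134 ≡ 1 (mod 269)  [q = 2: ≡ 1 ✗]
51^4 ≡ 120 (mod 269)  [q = 67: ≢ 1 ✓]
Since 51^134 ≡ 1, the order of 51 divides 134 < 268, so 51 is not a primitive root.

No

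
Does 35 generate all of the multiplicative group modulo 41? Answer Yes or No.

φ(41) = 41 − 1 = 40 = 2^3 · 5.
Test 35^(40/q) mod 41 for each prime factor q of 40:
35^20 ≡ 40 (mod 41)  [q = 2: ≢ 1 ✓]
35^8 ≡ 10 (mod 41)  [q = 5: ≢ 1 ✓]
None equal 1, so ord_41(35) = 40: 35 is a primitive root.

Yes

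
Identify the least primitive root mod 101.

φ(101) = 101 − 1 = 100 = 2^2 · 5^2.
Test candidates g = 2, 3, … against the prime factors q ∈ {2, 5} of φ(101): g is a generator iff g^(100/q) ≢ 1 for every such q.
g = 2: 2^50 ≡ 100; 2^20 ≡ 95 — none is 1, so 2 is a primitive root.
The smallest primitive root modulo 101 is 2.

2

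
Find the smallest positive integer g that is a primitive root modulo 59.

φ(59) = 59 − 1 = 58 = 2 · 29.
Test candidates g = 2, 3, … against the prime factors q ∈ {2, 29} of φ(59): g is a generator iff g^(58/q) ≢ 1 for every such q.
g = 2: 2^29 ≡ 58; 2^2 ≡ 4 — none is 1, so 2 is a primitive root.
Hence the least primitive root of 59 is 2.

2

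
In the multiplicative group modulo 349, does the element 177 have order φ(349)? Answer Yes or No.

Yes

φ(349) = 349 − 1 = 348 = 2^2 · 3 · 29.
It suffices to check that the order of 177 is not a proper divisor of 348: compute 177^(348/q) for q ∈ {2, 3, 29}.
177^174 ≡ 348 (mod 349)  [q = 2: ≢ 1 ✓]
177^116 ≡ 226 (mod 349)  [q = 3: ≢ 1 ✓]
177^12 ≡ 67 (mod 349)  [q = 29: ≢ 1 ✓]
All checks pass, so 177 has order 348 and is a primitive root modulo 349.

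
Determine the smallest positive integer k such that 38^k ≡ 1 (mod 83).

41

By Lagrange's theorem, ord_83(38) divides φ(83) = 83 − 1 = 82 = 2 · 41.
Divisors of 82: 1, 2, 41, 82.
Compute 38^d (mod 83) for the divisors d until we hit 1:
38^1 ≡ 38 (mod 83)
38^2 ≡ 33 (mod 83)
38^41 ≡ 1 (mod 83) ✓
So ord_83(38) = 41.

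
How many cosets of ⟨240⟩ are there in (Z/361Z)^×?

By Lagrange's theorem, ord_361(240) divides φ(361) = φ(19^2) = 19·(19−1) = 342 = 2 · 3^2 · 19.
Divisors of 342: 1, 2, 3, 6, 9, 18, 19, 38, 57, 114, 171, 342.
Compute 240^d (mod 361) for the divisors d until we hit 1:
240^1 ≡ 240
240^2 ≡ 201
240^3 ≡ 227
240^6 ≡ 267
240^9 ≡ 322
240^18 ≡ 77
240^19 ≡ 69
240^38 ≡ 68
240^57 ≡ 360
240^114 ≡ 1
So ord_361(240) = 114, hence |⟨240⟩| = 114.
The index is φ(361) / ord(240) = 342 / 114 = 3.

3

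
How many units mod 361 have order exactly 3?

2

φ(361) = φ(19^2) = 19·(19−1) = 342 = 2 · 3^2 · 19.
In a cyclic group of order 342, there are φ(d) elements of order d for each divisor d of 342, and zero for non-divisors.
3 | 342, and φ(3) = 3 − 1 = 2.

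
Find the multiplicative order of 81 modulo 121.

By Lagrange's theorem, ord_121(81) divides φ(121) = φ(11^2) = 11·(11−1) = 110 = 2 · 5 · 11.
Divisors of 110: 1, 2, 5, 10, 11, 22, 55, 110.
Test each divisor d:
81^1 ≡ 81
81^2 ≡ 27
81^5 ≡ 1
The smallest such exponent is 5, so the order of 81 is 5.

5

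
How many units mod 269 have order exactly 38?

φ(269) = 269 − 1 = 268 = 2^2 · 67.
(Z/269Z)^× is cyclic (|G| = 268); a cyclic group of order m has exactly φ(d) elements of each order d | m, and none otherwise.
38 does not divide 268, so no element of (Z/269Z)^× has order 38.

0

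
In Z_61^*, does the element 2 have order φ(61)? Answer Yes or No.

φ(61) = 61 − 1 = 60 = 2^2 · 3 · 5.
It suffices to check that the order of 2 is not a proper divisor of 60: compute 2^(60/q) for q ∈ {2, 3, 5}.
2^30 ≡ 60 (mod 61)  [q = 2: ≢ 1 ✓]
2^20 ≡ 47 (mod 61)  [q = 3: ≢ 1 ✓]
2^12 ≡ 9 (mod 61)  [q = 5: ≢ 1 ✓]
None equal 1, so ord_61(2) = 60: 2 is a primitive root.

Yes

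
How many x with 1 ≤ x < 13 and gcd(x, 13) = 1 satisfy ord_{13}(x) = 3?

φ(13) = 13 − 1 = 12 = 2^2 · 3.
In a cyclic group of order 12, there are φ(d) elements of order d for each divisor d of 12, and zero for non-divisors.
3 | 12, and φ(3) = 3 − 1 = 2.

2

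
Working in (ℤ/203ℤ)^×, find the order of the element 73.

Since 73 ∈ (Z/203Z)^×, its order divides φ(203) = φ(7·29) = (7−1)·(29−1) = 6·28 = 168 = 2^3 · 3 · 7.
Divisors of 168: 1, 2, 3, 4, 6, 7, 8, 12, 14, 21, 24, 28, 42, 56, 84, 168.
Test each divisor d:
73^1 ≡ 73
73^2 ≡ 51
73^3 ≡ 69
73^4 ≡ 165
73^6 ≡ 92
73^7 ≡ 17
73^8 ≡ 23
73^12 ≡ 141
73^14 ≡ 86
73^21 ≡ 41
73^24 ≡ 190
73^28 ≡ 88
73^42 ≡ 57
73^56 ≡ 30
73^84 ≡ 1
Hence ord(73) = 84.

84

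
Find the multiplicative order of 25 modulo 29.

7

ord(25) | φ(29) = 29 − 1 = 28 = 2^2 · 7.
Divisors of 28: 1, 2, 4, 7, 14, 28.
Check 25^d mod 29 for each divisor in increasing order:
25^1 ≡ 25 (mod 29)
25^2 ≡ 16 (mod 29)
25^4 ≡ 24 (mod 29)
25^7 ≡ 1 (mod 29) ✓
Therefore the multiplicative order of 25 modulo 29 is 7.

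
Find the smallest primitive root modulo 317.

φ(317) = 317 − 1 = 316 = 2^2 · 79.
Test candidates g = 2, 3, … against the prime factors q ∈ {2, 79} of φ(317): g is a generator iff g^(316/q) ≢ 1 for every such q.
g = 2: 2^158 ≡ 316; 2^4 ≡ 16 — none is 1, so 2 is a primitive root.
So 2 is the smallest generator of (Z/317Z)^×.

2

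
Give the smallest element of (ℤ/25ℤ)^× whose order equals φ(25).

2

φ(25) = φ(5^2) = 5·(5−1) = 20 = 2^2 · 5.
Test candidates g = 2, 3, … against the prime factors q ∈ {2, 5} of φ(25): g is a generator iff g^(20/q) ≢ 1 for every such q.
g = 2: 2^10 ≡ 24; 2^4 ≡ 16 — none is 1, so 2 is a primitive root.
So 2 is the smallest generator of (Z/25Z)^×.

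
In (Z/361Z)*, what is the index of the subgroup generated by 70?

1

ord(70) | φ(361) = φ(19^2) = 19·(19−1) = 342 = 2 · 3^2 · 19.
Divisors of 342: 1, 2, 3, 6, 9, 18, 19, 38, 57, 114, 171, 342.
Compute 70^d (mod 361) for the divisors d until we hit 1:
70^1 ≡ 70
70^2 ≡ 207
70^3 ≡ 50
70^6 ≡ 334
70^9 ≡ 94
70^18 ≡ 172
70^19 ≡ 127
70^38 ≡ 245
70^57 ≡ 69
70^114 ≡ 68
70^171 ≡ 360
70^342 ≡ 1
So ord_361(70) = 342, hence |⟨70⟩| = 342.
[(Z/361Z)^× : ⟨70⟩] = 342/342 = 1.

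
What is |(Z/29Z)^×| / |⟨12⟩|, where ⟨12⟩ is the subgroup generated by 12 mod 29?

The order of 12 must divide φ(29) = 29 − 1 = 28 = 2^2 · 7.
Divisors of 28: 1, 2, 4, 7, 14, 28.
Check 12^d mod 29 for each divisor in increasing order:
12^1 ≡ 12
12^2 ≡ 28
12^4 ≡ 1
Thus |⟨12⟩| = ord(12) = 4.
[(Z/29Z)^× : ⟨12⟩] = 28/4 = 7.

7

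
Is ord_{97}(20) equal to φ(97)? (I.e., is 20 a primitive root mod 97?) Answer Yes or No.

φ(97) = 97 − 1 = 96 = 2^5 · 3.
It suffices to check that the order of 20 is not a proper divisor of 96: compute 20^(96/q) for q ∈ {2, 3}.
20^48 ≡ 96 (mod 97)  [q = 2: ≢ 1 ✓]
20^32 ≡ 1 (mod 97)  [q = 3: ≡ 1 ✗]
20^32 ≡ 1 shows ord(20) | 32, strictly less than φ(97); not a primitive root.

No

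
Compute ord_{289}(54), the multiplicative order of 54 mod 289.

272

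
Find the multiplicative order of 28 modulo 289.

272

The order of 28 must divide φ(289) = φ(17^2) = 17·(17−1) = 272 = 2^4 · 17.
Divisors of 272: 1, 2, 4, 8, 16, 17, 34, 68, 136, 272.
Check 28^d mod 289 for each divisor in increasing order:
28^1 ≡ 28 (mod 289)
28^2 ≡ 206 (mod 289)
28^4 ≡ 242 (mod 289)
28^8 ≡ 186 (mod 289)
28^16 ≡ 205 (mod 289)
28^17 ≡ 249 (mod 289)
28^34 ≡ 155 (mod 289)
28^68 ≡ 38 (mod 289)
28^136 ≡ 288 (mod 289)
28^272 ≡ 1 (mod 289) ✓
The smallest such exponent is 272, so the order of 28 is 272.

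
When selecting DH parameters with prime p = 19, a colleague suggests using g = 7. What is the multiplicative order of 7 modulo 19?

3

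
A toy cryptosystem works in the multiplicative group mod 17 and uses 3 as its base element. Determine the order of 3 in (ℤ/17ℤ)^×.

16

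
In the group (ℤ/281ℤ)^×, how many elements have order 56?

24

φ(281) = 281 − 1 = 280 = 2^3 · 5 · 7.
Since (Z/281Z)^× is cyclic of order 280, the number of elements of order d is φ(d) when d | 280 and 0 otherwise.
56 = 2^3 · 7 divides 280, and φ(56) = 24.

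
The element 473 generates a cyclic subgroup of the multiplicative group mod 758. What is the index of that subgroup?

54

ord(473) | φ(758) = φ(2)·φ(379) = 1·378 = 378 = 2 · 3^3 · 7.
Divisors of 378: 1, 2, 3, 6, 7, 9, 14, 18, 21, 27, 42, 54, 63, 126, 189, 378.
Test each divisor d:
473^1 ≡ 473 (mod 758)
473^2 ≡ 119 (mod 758)
473^3 ≡ 195 (mod 758)
473^6 ≡ 125 (mod 758)
473^7 ≡ 1 (mod 758) ✓
The order of 473 is 7, so the subgroup it generates has 7 elements.
[(Z/758Z)^× : ⟨473⟩] = 378/7 = 54.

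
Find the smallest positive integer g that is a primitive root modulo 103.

φ(103) = 103 − 1 = 102 = 2 · 3 · 17.
Test candidates g = 2, 3, … against the prime factors q ∈ {2, 3, 17} of φ(103): g is a generator iff g^(102/q) ≢ 1 for every such q.
g = 2: 2^51 ≡ 1 — hits 1, so not a primitive root.
g = 3: 3^51 ≡ 102; 3^34 ≡ 1 — hits 1, so not a primitive root.
g = 4: 4^51 ≡ 1 — hits 1, so not a primitive root.
g = 5: 5^51 ≡ 102; 5^34 ≡ 56; 5^6 ≡ 72 — none is 1, so 5 is a primitive root.
Hence the least primitive root of 103 is 5.

5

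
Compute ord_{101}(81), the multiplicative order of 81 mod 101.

25

By Lagrange's theorem, ord_101(81) divides φ(101) = 101 − 1 = 100 = 2^2 · 5^2.
Divisors of 100: 1, 2, 4, 5, 10, 20, 25, 50, 100.
Evaluate successive powers at the divisors of 100:
81^1 ≡ 81 (mod 101)
81^2 ≡ 97 (mod 101)
81^4 ≡ 16 (mod 101)
81^5 ≡ 84 (mod 101)
81^10 ≡ 87 (mod 101)
81^20 ≡ 95 (mod 101)
81^25 ≡ 1 (mod 101) ✓
Hence ord(81) = 25.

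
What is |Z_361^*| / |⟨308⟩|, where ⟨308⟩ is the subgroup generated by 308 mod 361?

2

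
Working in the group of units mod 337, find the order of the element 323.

ord(323) | φ(337) = 337 − 1 = 336 = 2^4 · 3 · 7.
Divisors of 336: 1, 2, 3, 4, 6, 7, 8, 12, 14, 16, 21, 24, 28, 42, 48, 56, 84, 112, 168, 336.
Evaluate successive powers at the divisors of 336:
323^1 ≡ 323 (mod 337)
323^2 ≡ 196 (mod 337)
323^3 ≡ 289 (mod 337)
323^4 ≡ 335 (mod 337)
323^6 ≡ 282 (mod 337)
323^7 ≡ 96 (mod 337)
323^8 ≡ 4 (mod 337)
323^12 ≡ 329 (mod 337)
323^14 ≡ 117 (mod 337)
323^16 ≡ 16 (mod 337)
323^21 ≡ 111 (mod 337)
323^24 ≡ 64 (mod 337)
323^28 ≡ 209 (mod 337)
323^42 ≡ 189 (mod 337)
323^48 ≡ 52 (mod 337)
323^56 ≡ 208 (mod 337)
323^84 ≡ 336 (mod 337)
323^112 ≡ 128 (mod 337)
323^168 ≡ 1 (mod 337) ✓
Hence ord(323) = 168.

168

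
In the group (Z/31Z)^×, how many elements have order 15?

8

φ(31) = 31 − 1 = 30 = 2 · 3 · 5.
(Z/31Z)^× is cyclic (|G| = 30); a cyclic group of order m has exactly φ(d) elements of each order d | m, and none otherwise.
15 = 3 · 5 divides 30, and φ(15) = 8.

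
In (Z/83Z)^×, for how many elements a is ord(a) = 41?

40

φ(83) = 83 − 1 = 82 = 2 · 41.
Since (Z/83Z)^× is cyclic of order 82, the number of elements of order d is φ(d) when d | 82 and 0 otherwise.
41 | 82, and φ(41) = 41 − 1 = 40.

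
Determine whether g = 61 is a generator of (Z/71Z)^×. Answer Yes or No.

φ(71) = 71 − 1 = 70 = 2 · 5 · 7.
An element g generates (Z/71Z)^× iff g^(70/q) ≢ 1 (mod 71) for each prime q ∈ {2, 5, 7}.
61^35 ≡ 70 (mod 71)  [q = 2: ≢ 1 ✓]
61^14 ≡ 25 (mod 71)  [q = 5: ≢ 1 ✓]
61^10 ≡ 30 (mod 71)  [q = 7: ≢ 1 ✓]
All checks pass, so 61 has order 70 and is a primitive root modulo 71.

Yes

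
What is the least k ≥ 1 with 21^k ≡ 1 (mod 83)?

41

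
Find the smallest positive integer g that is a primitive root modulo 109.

6

φ(109) = 109 − 1 = 108 = 2^2 · 3^3.
Test candidates g = 2, 3, … against the prime factors q ∈ {2, 3} of φ(109): g is a generator iff g^(108/q) ≢ 1 for every such q.
g = 2: 2^54 ≡ 108; 2^36 ≡ 1 — hits 1, so not a primitive root.
g = 3: 3^54 ≡ 1 — hits 1, so not a primitive root.
g = 4: 4^54 ≡ 1 — hits 1, so not a primitive root.
g = 5: 5^54 ≡ 1 — hits 1, so not a primitive root.
g = 6: 6^54 ≡ 108; 6^36 ≡ 63 — none is 1, so 6 is a primitive root.
The smallest primitive root modulo 109 is 6.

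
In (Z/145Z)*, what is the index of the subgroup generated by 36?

By Lagrange's theorem, ord_145(36) divides φ(145) = φ(5·29) = (5−1)·(29−1) = 4·28 = 112 = 2^4 · 7.
Divisors of 112: 1, 2, 4, 7, 8, 14, 16, 28, 56, 112.
Evaluate successive powers at the divisors of 112:
36^1 ≡ 36 (mod 145)
36^2 ≡ 136 (mod 145)
36^4 ≡ 81 (mod 145)
36^7 ≡ 1 (mod 145) ✓
The order of 36 is 7, so the subgroup it generates has 7 elements.
The index is φ(145) / ord(36) = 112 / 7 = 16.

16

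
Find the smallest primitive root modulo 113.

φ(113) = 113 − 1 = 112 = 2^4 · 7.
g is a primitive root iff g^(112/q) ≢ 1 (mod 113) for each prime q ∈ {2, 7}.
g = 2: 2^56 ≡ 1 — hits 1, so not a primitive root.
g = 3: 3^56 ≡ 112; 3^16 ≡ 49 — none is 1, so 3 is a primitive root.
The smallest primitive root modulo 113 is 3.

3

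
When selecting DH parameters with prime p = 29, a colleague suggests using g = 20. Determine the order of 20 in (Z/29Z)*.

7

By Lagrange's theorem, ord_29(20) divides φ(29) = 29 − 1 = 28 = 2^2 · 7.
Divisors of 28: 1, 2, 4, 7, 14, 28.
Compute 20^d (mod 29) for the divisors d until we hit 1:
20^1 ≡ 20
20^2 ≡ 23
20^4 ≡ 7
20^7 ≡ 1
Therefore the multiplicative order of 20 modulo 29 is 7.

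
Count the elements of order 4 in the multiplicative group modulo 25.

2

φ(25) = φ(5^2) = 5·(5−1) = 20 = 2^2 · 5.
Since (Z/25Z)^× is cyclic of order 20, the number of elements of order d is φ(d) when d | 20 and 0 otherwise.
4 = 2^2 divides 20, and φ(4) = 2.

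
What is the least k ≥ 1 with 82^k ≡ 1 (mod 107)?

ord(82) | φ(107) = 107 − 1 = 106 = 2 · 53.
Divisors of 106: 1, 2, 53, 106.
Test each divisor d:
82^1 ≡ 82 (mod 107)
82^2 ≡ 90 (mod 107)
82^53 ≡ 106 (mod 107)
82^106 ≡ 1 (mod 107) ✓
Therefore the multiplicative order of 82 modulo 107 is 106.

106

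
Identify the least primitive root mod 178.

3

φ(178) = φ(2)·φ(89) = 1·88 = 88 = 2^3 · 11.
g is a primitive root iff g^(88/q) ≢ 1 (mod 178) for each prime q ∈ {2, 11}.
g = 2: gcd(2, 178) = 2 > 1, not a unit — skip.
g = 3: 3^44 ≡ 177; 3^8 ≡ 153 — none is 1, so 3 is a primitive root.
So 3 is the smallest generator of (Z/178Z)^×.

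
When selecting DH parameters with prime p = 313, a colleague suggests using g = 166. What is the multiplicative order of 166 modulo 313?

156

The order of 166 must divide φ(313) = 313 − 1 = 312 = 2^3 · 3 · 13.
Divisors of 312: 1, 2, 3, 4, 6, 8, 12, 13, 24, 26, 39, 52, 78, 104, 156, 312.
Compute 166^d (mod 313) for the divisors d until we hit 1:
166^1 ≡ 166 (mod 313)
166^2 ≡ 12 (mod 313)
166^3 ≡ 114 (mod 313)
166^4 ≡ 144 (mod 313)
166^6 ≡ 163 (mod 313)
166^8 ≡ 78 (mod 313)
166^12 ≡ 277 (mod 313)
166^13 ≡ 284 (mod 313)
166^24 ≡ 44 (mod 313)
166^26 ≡ 215 (mod 313)
166^39 ≡ 25 (mod 313)
166^52 ≡ 214 (mod 313)
166^78 ≡ 312 (mod 313)
166^104 ≡ 98 (mod 313)
166^156 ≡ 1 (mod 313) ✓
Hence ord(166) = 156.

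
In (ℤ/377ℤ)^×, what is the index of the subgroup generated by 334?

4

Since 334 ∈ (Z/377Z)^×, its order divides φ(377) = φ(13·29) = (13−1)·(29−1) = 12·28 = 336 = 2^4 · 3 · 7.
Divisors of 336: 1, 2, 3, 4, 6, 7, 8, 12, 14, 16, 21, 24, 28, 42, 48, 56, 84, 112, 168, 336.
Check 334^d mod 377 for each divisor in increasing order:
334^1 ≡ 334 (mod 377)
334^2 ≡ 341 (mod 377)
334^3 ≡ 40 (mod 377)
334^4 ≡ 165 (mod 377)
334^6 ≡ 92 (mod 377)
334^7 ≡ 191 (mod 377)
334^8 ≡ 81 (mod 377)
334^12 ≡ 170 (mod 377)
334^14 ≡ 289 (mod 377)
334^16 ≡ 152 (mod 377)
334^21 ≡ 157 (mod 377)
334^24 ≡ 248 (mod 377)
334^28 ≡ 204 (mod 377)
334^42 ≡ 144 (mod 377)
334^48 ≡ 53 (mod 377)
334^56 ≡ 146 (mod 377)
334^84 ≡ 1 (mod 377) ✓
The order of 334 is 84, so the subgroup it generates has 84 elements.
Index = |(Z/377Z)^×| / |⟨334⟩| = 336 / 84 = 4.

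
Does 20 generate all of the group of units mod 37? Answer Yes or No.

Yes

φ(37) = 37 − 1 = 36 = 2^2 · 3^2.
An element g generates (Z/37Z)^× iff g^(36/q) ≢ 1 (mod 37) for each prime q ∈ {2, 3}.
20^18 ≡ 36 (mod 37)  [q = 2: ≢ 1 ✓]
20^12 ≡ 26 (mod 37)  [q = 3: ≢ 1 ✓]
All checks pass, so 20 has order 36 and is a primitive root modulo 37.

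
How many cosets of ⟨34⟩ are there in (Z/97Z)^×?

Since 34 ∈ (Z/97Z)^×, its order divides φ(97) = 97 − 1 = 96 = 2^5 · 3.
Divisors of 96: 1, 2, 3, 4, 6, 8, 12, 16, 24, 32, 48, 96.
Compute 34^d (mod 97) for the divisors d until we hit 1:
34^1 ≡ 34
34^2 ≡ 89
34^3 ≡ 19
34^4 ≡ 64
34^6 ≡ 70
34^8 ≡ 22
34^12 ≡ 50
34^16 ≡ 96
34^24 ≡ 75
34^32 ≡ 1
So ord_97(34) = 32, hence |⟨34⟩| = 32.
Index = |(Z/97Z)^×| / |⟨34⟩| = 96 / 32 = 3.

3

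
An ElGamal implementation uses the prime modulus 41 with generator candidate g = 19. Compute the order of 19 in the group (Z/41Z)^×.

Since 19 ∈ (Z/41Z)^×, its order divides φ(41) = 41 − 1 = 40 = 2^3 · 5.
Divisors of 40: 1, 2, 4, 5, 8, 10, 20, 40.
Test each divisor d:
19^1 ≡ 19 (mod 41)
19^2 ≡ 33 (mod 41)
19^4 ≡ 23 (mod 41)
19^5 ≡ 27 (mod 41)
19^8 ≡ 37 (mod 41)
19^10 ≡ 32 (mod 41)
19^20 ≡ 40 (mod 41)
19^40 ≡ 1 (mod 41) ✓
The smallest such exponent is 40, so the order of 19 is 40.

40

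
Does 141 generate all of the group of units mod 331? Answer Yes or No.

φ(331) = 331 − 1 = 330 = 2 · 3 · 5 · 11.
It suffices to check that the order of 141 is not a proper divisor of 330: compute 141^(330/q) for q ∈ {2, 3, 5, 11}.
141^165 ≡ 1 (mod 331)  [q = 2: ≡ 1 ✗]
141^110 ≡ 31 (mod 331)  [q = 3: ≢ 1 ✓]
141^66 ≡ 64 (mod 331)  [q = 5: ≢ 1 ✓]
141^30 ≡ 74 (mod 331)  [q = 11: ≢ 1 ✓]
The check at q = 2 fails, so 141 generates a proper subgroup.

No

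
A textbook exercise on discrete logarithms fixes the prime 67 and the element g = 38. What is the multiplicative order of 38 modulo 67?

Since 38 ∈ (Z/67Z)^×, its order divides φ(67) = 67 − 1 = 66 = 2 · 3 · 11.
Divisors of 66: 1, 2, 3, 6, 11, 22, 33, 66.
Compute 38^d (mod 67) for the divisors d until we hit 1:
38^1 ≡ 38
38^2 ≡ 37
38^3 ≡ 66
38^6 ≡ 1
So ord_67(38) = 6.

6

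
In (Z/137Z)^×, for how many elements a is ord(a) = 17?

16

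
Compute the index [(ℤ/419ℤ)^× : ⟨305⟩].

11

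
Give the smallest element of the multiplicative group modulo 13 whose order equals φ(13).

2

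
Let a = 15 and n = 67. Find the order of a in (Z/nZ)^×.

By Lagrange's theorem, ord_67(15) divides φ(67) = 67 − 1 = 66 = 2 · 3 · 11.
Divisors of 66: 1, 2, 3, 6, 11, 22, 33, 66.
Evaluate successive powers at the divisors of 66:
15^1 ≡ 15 (mod 67)
15^2 ≡ 24 (mod 67)
15^3 ≡ 25 (mod 67)
15^6 ≡ 22 (mod 67)
15^11 ≡ 1 (mod 67) ✓
Hence ord(15) = 11.

11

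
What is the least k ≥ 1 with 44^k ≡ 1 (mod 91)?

12

Since 44 ∈ (Z/91Z)^×, its order divides φ(91) = φ(7·13) = (7−1)·(13−1) = 6·12 = 72 = 2^3 · 3^2.
Divisors of 72: 1, 2, 3, 4, 6, 8, 9, 12, 18, 24, 36, 72.
Check 44^d mod 91 for each divisor in increasing order:
44^1 ≡ 44 (mod 91)
44^2 ≡ 25 (mod 91)
44^3 ≡ 8 (mod 91)
44^4 ≡ 79 (mod 91)
44^6 ≡ 64 (mod 91)
44^8 ≡ 53 (mod 91)
44^9 ≡ 57 (mod 91)
44^12 ≡ 1 (mod 91) ✓
So ord_91(44) = 12.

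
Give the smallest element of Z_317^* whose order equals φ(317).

2

φ(317) = 317 − 1 = 316 = 2^2 · 79.
Test candidates g = 2, 3, … against the prime factors q ∈ {2, 79} of φ(317): g is a generator iff g^(316/q) ≢ 1 for every such q.
g = 2: 2^158 ≡ 316; 2^4 ≡ 16 — none is 1, so 2 is a primitive root.
So 2 is the smallest generator of (Z/317Z)^×.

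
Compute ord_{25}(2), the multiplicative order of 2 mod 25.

20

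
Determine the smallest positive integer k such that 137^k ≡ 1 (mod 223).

222

The order of 137 must divide φ(223) = 223 − 1 = 222 = 2 · 3 · 37.
Divisors of 222: 1, 2, 3, 6, 37, 74, 111, 222.
Test each divisor d:
137^1 ≡ 137 (mod 223)
137^2 ≡ 37 (mod 223)
137^3 ≡ 163 (mod 223)
137^6 ≡ 32 (mod 223)
137^37 ≡ 184 (mod 223)
137^74 ≡ 183 (mod 223)
137^111 ≡ 222 (mod 223)
137^222 ≡ 1 (mod 223) ✓
So ord_223(137) = 222.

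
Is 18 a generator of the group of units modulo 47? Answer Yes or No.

No

φ(47) = 47 − 1 = 46 = 2 · 23.
Test 18^(46/q) mod 47 for each prime factor q of 46:
18^23 ≡ 1 (mod 47)  [q = 2: ≡ 1 ✗]
18^2 ≡ 42 (mod 47)  [q = 23: ≢ 1 ✓]
18^23 ≡ 1 shows ord(18) | 23, strictly less than φ(47); not a primitive root.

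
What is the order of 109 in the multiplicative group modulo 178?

44

By Lagrange's theorem, ord_178(109) divides φ(178) = φ(2)·φ(89) = 1·88 = 88 = 2^3 · 11.
Divisors of 88: 1, 2, 4, 8, 11, 22, 44, 88.
Compute 109^d (mod 178) for the divisors d until we hit 1:
109^1 ≡ 109
109^2 ≡ 133
109^4 ≡ 67
109^8 ≡ 39
109^11 ≡ 55
109^22 ≡ 177
109^44 ≡ 1
So ord_178(109) = 44.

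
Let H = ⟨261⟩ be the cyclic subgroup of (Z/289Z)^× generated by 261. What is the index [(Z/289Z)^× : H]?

1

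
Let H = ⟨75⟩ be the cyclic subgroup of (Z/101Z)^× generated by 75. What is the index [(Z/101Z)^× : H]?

The order of 75 must divide φ(101) = 101 − 1 = 100 = 2^2 · 5^2.
Divisors of 100: 1, 2, 4, 5, 10, 20, 25, 50, 100.
Compute 75^d (mod 101) for the divisors d until we hit 1:
75^1 ≡ 75 (mod 101)
75^2 ≡ 70 (mod 101)
75^4 ≡ 52 (mod 101)
75^5 ≡ 62 (mod 101)
75^10 ≡ 6 (mod 101)
75^20 ≡ 36 (mod 101)
75^25 ≡ 10 (mod 101)
75^50 ≡ 100 (mod 101)
75^100 ≡ 1 (mod 101) ✓
Thus |⟨75⟩| = ord(75) = 100.
Index = |(Z/101Z)^×| / |⟨75⟩| = 100 / 100 = 1.

1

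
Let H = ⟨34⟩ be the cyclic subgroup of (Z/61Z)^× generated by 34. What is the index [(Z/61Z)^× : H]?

The order of 34 must divide φ(61) = 61 − 1 = 60 = 2^2 · 3 · 5.
Divisors of 60: 1, 2, 3, 4, 5, 6, 10, 12, 15, 20, 30, 60.
Evaluate successive powers at the divisors of 60:
34^1 ≡ 34 (mod 61)
34^2 ≡ 58 (mod 61)
34^3 ≡ 20 (mod 61)
34^4 ≡ 9 (mod 61)
34^5 ≡ 1 (mod 61) ✓
So ord_61(34) = 5, hence |⟨34⟩| = 5.
The index is φ(61) / ord(34) = 60 / 5 = 12.

12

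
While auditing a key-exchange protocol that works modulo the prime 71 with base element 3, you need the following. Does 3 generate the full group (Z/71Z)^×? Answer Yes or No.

No

φ(71) = 71 − 1 = 70 = 2 · 5 · 7.
It suffices to check that the order of 3 is not a proper divisor of 70: compute 3^(70/q) for q ∈ {2, 5, 7}.
3^35 ≡ 1 (mod 71)  [q = 2: ≡ 1 ✗]
3^14 ≡ 54 (mod 71)  [q = 5: ≢ 1 ✓]
3^10 ≡ 48 (mod 71)  [q = 7: ≢ 1 ✓]
Since 3^35 ≡ 1, the order of 3 divides 35 < 70, so 3 is not a primitive root.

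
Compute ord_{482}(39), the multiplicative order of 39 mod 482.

ord(39) | φ(482) = φ(2)·φ(241) = 1·240 = 240 = 2^4 · 3 · 5.
Divisors of 240: 1, 2, 3, 4, 5, 6, 8, 10, 12, 15, 16, 20, 24, 30, 40, 48, 60, 80, 120, 240.
Compute 39^d (mod 482) for the divisors d until we hit 1:
39^1 ≡ 39 (mod 482)
39^2 ≡ 75 (mod 482)
39^3 ≡ 33 (mod 482)
39^4 ≡ 323 (mod 482)
39^5 ≡ 65 (mod 482)
39^6 ≡ 125 (mod 482)
39^8 ≡ 217 (mod 482)
39^10 ≡ 369 (mod 482)
39^12 ≡ 201 (mod 482)
39^15 ≡ 367 (mod 482)
39^16 ≡ 335 (mod 482)
39^20 ≡ 237 (mod 482)
39^24 ≡ 395 (mod 482)
39^30 ≡ 211 (mod 482)
39^40 ≡ 257 (mod 482)
39^48 ≡ 339 (mod 482)
39^60 ≡ 177 (mod 482)
39^80 ≡ 15 (mod 482)
39^120 ≡ 481 (mod 482)
39^240 ≡ 1 (mod 482) ✓
Hence ord(39) = 240.

240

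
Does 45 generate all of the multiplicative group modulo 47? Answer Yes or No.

φ(47) = 47 − 1 = 46 = 2 · 23.
45 is a primitive root mod 47 iff 45^(φ(47)/q) ≢ 1 for every prime q | φ(47), i.e. q ∈ {2, 23}.
45^23 ≡ 46 (mod 47)  [q = 2: ≢ 1 ✓]
45^2 ≡ 4 (mod 47)  [q = 23: ≢ 1 ✓]
Every test exponent gives a nontrivial residue, hence 45 generates the full group.

Yes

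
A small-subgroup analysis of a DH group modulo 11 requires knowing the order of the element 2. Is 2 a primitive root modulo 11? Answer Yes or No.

Yes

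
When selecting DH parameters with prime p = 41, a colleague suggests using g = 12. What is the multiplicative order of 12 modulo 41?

ord(12) | φ(41) = 41 − 1 = 40 = 2^3 · 5.
Divisors of 40: 1, 2, 4, 5, 8, 10, 20, 40.
Check 12^d mod 41 for each divisor in increasing order:
12^1 ≡ 12
12^2 ≡ 21
12^4 ≡ 31
12^5 ≡ 3
12^8 ≡ 18
12^10 ≡ 9
12^20 ≡ 40
12^40 ≡ 1
The smallest such exponent is 40, so the order of 12 is 40.

40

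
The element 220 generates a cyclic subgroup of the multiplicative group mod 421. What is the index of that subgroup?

4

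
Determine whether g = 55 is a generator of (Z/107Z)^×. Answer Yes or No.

φ(107) = 107 − 1 = 106 = 2 · 53.
It suffices to check that the order of 55 is not a proper divisor of 106: compute 55^(106/q) for q ∈ {2, 53}.
55^53 ≡ 106 (mod 107)  [q = 2: ≢ 1 ✓]
55^2 ≡ 29 (mod 107)  [q = 53: ≢ 1 ✓]
None equal 1, so ord_107(55) = 106: 55 is a primitive root.

Yes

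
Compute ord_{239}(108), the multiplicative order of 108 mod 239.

Since 108 ∈ (Z/239Z)^×, its order divides φ(239) = 239 − 1 = 238 = 2 · 7 · 17.
Divisors of 238: 1, 2, 7, 14, 17, 34, 119, 238.
Check 108^d mod 239 for each divisor in increasing order:
108^1 ≡ 108
108^2 ≡ 192
108^7 ≡ 40
108^14 ≡ 166
108^17 ≡ 98
108^34 ≡ 44
108^119 ≡ 1
Therefore the multiplicative order of 108 modulo 239 is 119.

119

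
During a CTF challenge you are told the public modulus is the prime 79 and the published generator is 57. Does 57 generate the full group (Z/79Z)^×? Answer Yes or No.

φ(79) = 79 − 1 = 78 = 2 · 3 · 13.
Test 57^(78/q) mod 79 for each prime factor q of 78:
57^39 ≡ 78 (mod 79)  [q = 2: ≢ 1 ✓]
57^26 ≡ 1 (mod 79)  [q = 3: ≡ 1 ✗]
57^6 ≡ 52 (mod 79)  [q = 13: ≢ 1 ✓]
57^26 ≡ 1 shows ord(57) | 26, strictly less than φ(79); not a primitive root.

No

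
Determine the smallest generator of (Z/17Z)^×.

3

φ(17) = 17 − 1 = 16 = 2^4.
Test candidates g = 2, 3, … against the prime factors q ∈ {2} of φ(17): g is a generator iff g^(16/q) ≢ 1 for every such q.
g = 2: 2^8 ≡ 1 — hits 1, so not a primitive root.
g = 3: 3^8 ≡ 16 — none is 1, so 3 is a primitive root.
The smallest primitive root modulo 17 is 3.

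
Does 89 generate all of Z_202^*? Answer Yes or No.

Yes

φ(202) = φ(2)·φ(101) = 1·100 = 100 = 2^2 · 5^2.
89 is a primitive root mod 202 iff 89^(φ(202)/q) ≢ 1 for every prime q | φ(202), i.e. q ∈ {2, 5}.
89^50 ≡ 201 (mod 202)  [q = 2: ≢ 1 ✓]
89^20 ≡ 95 (mod 202)  [q = 5: ≢ 1 ✓]
None equal 1, so ord_202(89) = 100: 89 is a primitive root.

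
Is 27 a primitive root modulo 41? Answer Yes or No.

φ(41) = 41 − 1 = 40 = 2^3 · 5.
27 is a primitive root mod 41 iff 27^(φ(41)/q) ≢ 1 for every prime q | φ(41), i.e. q ∈ {2, 5}.
27^20 ≡ 40 (mod 41)  [q = 2: ≢ 1 ✓]
27^8 ≡ 1 (mod 41)  [q = 5: ≡ 1 ✗]
27^8 ≡ 1 shows ord(27) | 8, strictly less than φ(41); not a primitive root.

No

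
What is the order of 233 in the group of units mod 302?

150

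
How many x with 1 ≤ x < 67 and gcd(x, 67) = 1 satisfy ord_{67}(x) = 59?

φ(67) = 67 − 1 = 66 = 2 · 3 · 11.
(Z/67Z)^× is cyclic (|G| = 66); a cyclic group of order m has exactly φ(d) elements of each order d | m, and none otherwise.
Since 59 ∤ 66, the count is 0.

0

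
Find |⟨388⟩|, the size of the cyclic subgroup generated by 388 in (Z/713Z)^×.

The order of 388 must divide φ(713) = φ(23·31) = (23−1)·(31−1) = 22·30 = 660 = 2^2 · 3 · 5 · 11.
Divisors of 660: 1, 2, 3, 4, 5, 6, 10, 11, 12, 15, 20, 22, 30, 33, 44, 55, 60, 66, 110, 132, 165, 220, 330, 660.
Check 388^d mod 713 for each divisor in increasing order:
388^1 ≡ 388
388^2 ≡ 101
388^3 ≡ 686
388^4 ≡ 219
388^5 ≡ 125
388^6 ≡ 16
388^10 ≡ 652
388^11 ≡ 574
388^12 ≡ 256
388^15 ≡ 218
388^20 ≡ 156
388^22 ≡ 70
388^30 ≡ 466
388^33 ≡ 252
388^44 ≡ 622
388^55 ≡ 528
388^60 ≡ 404
388^66 ≡ 47
388^110 ≡ 1
The smallest such exponent is 110, so the order of 388 is 110.

110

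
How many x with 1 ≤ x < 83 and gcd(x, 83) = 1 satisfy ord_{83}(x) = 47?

φ(83) = 83 − 1 = 82 = 2 · 41.
In a cyclic group of order 82, there are φ(d) elements of order d for each divisor d of 82, and zero for non-divisors.
Here 82 is not a multiple of 47, so there are no elements of order 47.

0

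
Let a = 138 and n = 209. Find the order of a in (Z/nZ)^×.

The order of 138 must divide φ(209) = φ(11·19) = (11−1)·(19−1) = 10·18 = 180 = 2^2 · 3^2 · 5.
Divisors of 180: 1, 2, 3, 4, 5, 6, 9, 10, 12, 15, 18, 20, 30, 36, 45, 60, 90, 180.
Test each divisor d:
138^1 ≡ 138
138^2 ≡ 25
138^3 ≡ 106
138^4 ≡ 207
138^5 ≡ 142
138^6 ≡ 159
138^9 ≡ 134
138^10 ≡ 100
138^12 ≡ 201
138^15 ≡ 197
138^18 ≡ 191
138^20 ≡ 177
138^30 ≡ 144
138^36 ≡ 115
138^45 ≡ 153
138^60 ≡ 45
138^90 ≡ 1
Hence ord(138) = 90.

90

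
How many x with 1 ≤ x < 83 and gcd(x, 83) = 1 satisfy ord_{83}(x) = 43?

0

φ(83) = 83 − 1 = 82 = 2 · 41.
Since (Z/83Z)^× is cyclic of order 82, the number of elements of order d is φ(d) when d | 82 and 0 otherwise.
Since 43 ∤ 82, the count is 0.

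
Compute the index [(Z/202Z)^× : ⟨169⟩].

4

Since 169 ∈ (Z/202Z)^×, its order divides φ(202) = φ(2)·φ(101) = 1·100 = 100 = 2^2 · 5^2.
Divisors of 100: 1, 2, 4, 5, 10, 20, 25, 50, 100.
Evaluate successive powers at the divisors of 100:
169^1 ≡ 169 (mod 202)
169^2 ≡ 79 (mod 202)
169^4 ≡ 181 (mod 202)
169^5 ≡ 87 (mod 202)
169^10 ≡ 95 (mod 202)
169^20 ≡ 137 (mod 202)
169^25 ≡ 1 (mod 202) ✓
Thus |⟨169⟩| = ord(169) = 25.
[(Z/202Z)^× : ⟨169⟩] = 100/25 = 4.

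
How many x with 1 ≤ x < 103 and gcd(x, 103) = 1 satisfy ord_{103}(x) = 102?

φ(103) = 103 − 1 = 102 = 2 · 3 · 17.
(Z/103Z)^× is cyclic (|G| = 102); a cyclic group of order m has exactly φ(d) elements of each order d | m, and none otherwise.
102 = 2 · 3 · 17 divides 102, and φ(102) = 32.

32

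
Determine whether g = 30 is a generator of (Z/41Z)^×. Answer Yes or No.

Yes

φ(41) = 41 − 1 = 40 = 2^3 · 5.
30 is a primitive root mod 41 iff 30^(φ(41)/q) ≢ 1 for every prime q | φ(41), i.e. q ∈ {2, 5}.
30^20 ≡ 40 (mod 41)  [q = 2: ≢ 1 ✓]
30^8 ≡ 16 (mod 41)  [q = 5: ≢ 1 ✓]
Every test exponent gives a nontrivial residue, hence 30 generates the full group.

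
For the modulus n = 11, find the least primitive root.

φ(11) = 11 − 1 = 10 = 2 · 5.
g is a primitive root iff g^(10/q) ≢ 1 (mod 11) for each prime q ∈ {2, 5}.
g = 2: 2^5 ≡ 10; 2^2 ≡ 4 — none is 1, so 2 is a primitive root.
Hence the least primitive root of 11 is 2.

2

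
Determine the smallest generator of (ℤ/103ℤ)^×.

φ(103) = 103 − 1 = 102 = 2 · 3 · 17.
g is a primitive root iff g^(102/q) ≢ 1 (mod 103) for each prime q ∈ {2, 3, 17}.
g = 2: 2^51 ≡ 1 — hits 1, so not a primitive root.
g = 3: 3^51 ≡ 102; 3^34 ≡ 1 — hits 1, so not a primitive root.
g = 4: 4^51 ≡ 1 — hits 1, so not a primitive root.
g = 5: 5^51 ≡ 102; 5^34 ≡ 56; 5^6 ≡ 72 — none is 1, so 5 is a primitive root.
The smallest primitive root modulo 103 is 5.

5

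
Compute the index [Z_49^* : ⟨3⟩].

The order of 3 must divide φ(49) = φ(7^2) = 7·(7−1) = 42 = 2 · 3 · 7.
Divisors of 42: 1, 2, 3, 6, 7, 14, 21, 42.
Compute 3^d (mod 49) for the divisors d until we hit 1:
3^1 ≡ 3 (mod 49)
3^2 ≡ 9 (mod 49)
3^3 ≡ 27 (mod 49)
3^6 ≡ 43 (mod 49)
3^7 ≡ 31 (mod 49)
3^14 ≡ 30 (mod 49)
3^21 ≡ 48 (mod 49)
3^42 ≡ 1 (mod 49) ✓
Thus |⟨3⟩| = ord(3) = 42.
[(Z/49Z)^× : ⟨3⟩] = 42/42 = 1.

1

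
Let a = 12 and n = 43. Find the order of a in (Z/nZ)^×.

Since 12 ∈ (Z/43Z)^×, its order divides φ(43) = 43 − 1 = 42 = 2 · 3 · 7.
Divisors of 42: 1, 2, 3, 6, 7, 14, 21, 42.
Evaluate successive powers at the divisors of 42:
12^1 ≡ 12 (mod 43)
12^2 ≡ 15 (mod 43)
12^3 ≡ 8 (mod 43)
12^6 ≡ 21 (mod 43)
12^7 ≡ 37 (mod 43)
12^14 ≡ 36 (mod 43)
12^21 ≡ 42 (mod 43)
12^42 ≡ 1 (mod 43) ✓
Hence ord(12) = 42.

42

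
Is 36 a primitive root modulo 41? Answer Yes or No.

φ(41) = 41 − 1 = 40 = 2^3 · 5.
36 is a primitive root mod 41 iff 36^(φ(41)/q) ≢ 1 for every prime q | φ(41), i.e. q ∈ {2, 5}.
36^20 ≡ 1 (mod 41)  [q = 2: ≡ 1 ✗]
36^8 ≡ 18 (mod 41)  [q = 5: ≢ 1 ✓]
Since 36^20 ≡ 1, the order of 36 divides 20 < 40, so 36 is not a primitive root.

No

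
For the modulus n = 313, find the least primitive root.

φ(313) = 313 − 1 = 312 = 2^3 · 3 · 13.
Test candidates g = 2, 3, … against the prime factors q ∈ {2, 3, 13} of φ(313): g is a generator iff g^(312/q) ≢ 1 for every such q.
g = 2: 2^156 ≡ 1 — hits 1, so not a primitive root.
g = 3: 3^156 ≡ 1 — hits 1, so not a primitive root.
g = 4: 4^156 ≡ 1 — hits 1, so not a primitive root.
g = 5: 5^156 ≡ 312; 5^104 ≡ 1 — hits 1, so not a primitive root.
g = 6: 6^156 ≡ 1 — hits 1, so not a primitive root.
g = 7: 7^156 ≡ 312; 7^104 ≡ 1 — hits 1, so not a primitive root.
g = 8: 8^156 ≡ 1 — hits 1, so not a primitive root.
g = 9: 9^156 ≡ 1 — hits 1, so not a primitive root.
g = 10: 10^156 ≡ 312; 10^104 ≡ 214; 10^24 ≡ 103 — none is 1, so 10 is a primitive root.
The smallest primitive root modulo 313 is 10.

10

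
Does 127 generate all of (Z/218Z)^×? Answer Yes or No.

φ(218) = φ(2)·φ(109) = 1·108 = 108 = 2^2 · 3^3.
Test 127^(108/q) mod 218 for each prime factor q of 108:
127^54 ≡ 217 (mod 218)  [q = 2: ≢ 1 ✓]
127^36 ≡ 45 (mod 218)  [q = 3: ≢ 1 ✓]
Every test exponent gives a nontrivial residue, hence 127 generates the full group.

Yes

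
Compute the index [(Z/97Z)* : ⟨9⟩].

Since 9 ∈ (Z/97Z)^×, its order divides φ(97) = 97 − 1 = 96 = 2^5 · 3.
Divisors of 96: 1, 2, 3, 4, 6, 8, 12, 16, 24, 32, 48, 96.
Check 9^d mod 97 for each divisor in increasing order:
9^1 ≡ 9 (mod 97)
9^2 ≡ 81 (mod 97)
9^3 ≡ 50 (mod 97)
9^4 ≡ 62 (mod 97)
9^6 ≡ 75 (mod 97)
9^8 ≡ 61 (mod 97)
9^12 ≡ 96 (mod 97)
9^16 ≡ 35 (mod 97)
9^24 ≡ 1 (mod 97) ✓
The order of 9 is 24, so the subgroup it generates has 24 elements.
The index is φ(97) / ord(9) = 96 / 24 = 4.

4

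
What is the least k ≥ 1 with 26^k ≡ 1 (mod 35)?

6

ord(26) | φ(35) = φ(5·7) = (5−1)·(7−1) = 4·6 = 24 = 2^3 · 3.
Divisors of 24: 1, 2, 3, 4, 6, 8, 12, 24.
Evaluate successive powers at the divisors of 24:
26^1 ≡ 26 (mod 35)
26^2 ≡ 11 (mod 35)
26^3 ≡ 6 (mod 35)
26^4 ≡ 16 (mod 35)
26^6 ≡ 1 (mod 35) ✓
So ord_35(26) = 6.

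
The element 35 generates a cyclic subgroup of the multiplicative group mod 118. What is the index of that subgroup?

2

The order of 35 must divide φ(118) = φ(2)·φ(59) = 1·58 = 58 = 2 · 29.
Divisors of 58: 1, 2, 29, 58.
Compute 35^d (mod 118) for the divisors d until we hit 1:
35^1 ≡ 35 (mod 118)
35^2 ≡ 45 (mod 118)
35^29 ≡ 1 (mod 118) ✓
Thus |⟨35⟩| = ord(35) = 29.
The index is φ(118) / ord(35) = 58 / 29 = 2.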